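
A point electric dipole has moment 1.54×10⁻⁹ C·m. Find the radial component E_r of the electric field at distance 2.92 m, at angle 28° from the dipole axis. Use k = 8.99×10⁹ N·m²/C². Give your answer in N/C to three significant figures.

For a dipole, E_r = (2kp cosθ)/r³.
kp/r³ = (8.99×10⁹)(1.54×10⁻⁹)/(2.92)³ = 0.5561 N/C.
E_r = 2·0.5561·cos28° = 0.9820 N/C.

E_r ≈ 0.982 N/C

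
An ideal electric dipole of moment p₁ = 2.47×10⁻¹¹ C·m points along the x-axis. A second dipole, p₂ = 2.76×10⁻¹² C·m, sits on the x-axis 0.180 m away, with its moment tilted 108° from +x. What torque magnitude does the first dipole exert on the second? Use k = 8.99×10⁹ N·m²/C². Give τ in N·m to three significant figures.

τ ≈ 2.00×10⁻¹⁰ N·m

The second dipole sits on the axis of the first, so the field there is axial: E₁ = 2kp₁/r³ along +x.
E₁ = 2(8.99×10⁹)(2.47×10⁻¹¹)/(0.180)³ = 76.15 N/C.
Torque on the second dipole: τ = p₂ E₁ sinθ.
τ = (2.76×10⁻¹²)(76.15)·sin108° = 1.999×10⁻¹⁰ N·m.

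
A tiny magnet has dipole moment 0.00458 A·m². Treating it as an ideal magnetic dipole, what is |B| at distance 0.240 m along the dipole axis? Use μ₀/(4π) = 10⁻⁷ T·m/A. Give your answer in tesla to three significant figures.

B ≈ 6.63×10⁻⁸ T

On axis B = (μ₀/4π)·2m/r³.
B = 2·(10⁻⁷)·(0.00458) / (0.240)³ = 6.626×10⁻⁸ T.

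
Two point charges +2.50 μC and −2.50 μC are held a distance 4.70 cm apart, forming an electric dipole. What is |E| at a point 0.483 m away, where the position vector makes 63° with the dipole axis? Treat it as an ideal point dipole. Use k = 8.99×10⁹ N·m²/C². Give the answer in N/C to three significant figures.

Dipole moment p = qd = (2.50×10⁻⁶ C)(0.0470 m) = 1.175×10⁻⁷ C·m.
At angle θ the dipole field magnitude is E = (kp/r³)·√(1 + 3cos²θ).
kp/r³ = (8.99×10⁹)(1.175×10⁻⁷) / (0.483)³ = 9375 N/C.
√(1 + 3cos²63°) = √(1 + 3·0.2061) = √1.6183 ≈ 1.2721.
E ≈ 9375 × 1.272 = 1.193×10⁴ N/C.

E ≈ 1.19×10⁴ N/C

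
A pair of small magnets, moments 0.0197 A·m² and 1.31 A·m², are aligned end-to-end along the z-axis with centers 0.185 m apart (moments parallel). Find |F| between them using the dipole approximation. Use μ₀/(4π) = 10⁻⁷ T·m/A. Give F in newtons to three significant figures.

F ≈ 1.32×10⁻⁵ N

On-axis B of dipole 1: B = (μ₀/4π)·2m₁/r³. Force on dipole 2: F = m₂·dB/dr.
dB/dr = −(μ₀/4π)·6m₁/r⁴, so |F| = (μ₀/4π)·6m₁m₂/r⁴.
F = 6(10⁻⁷)(0.0197)(1.31)/(0.185)⁴ = 1.322×10⁻⁵ N.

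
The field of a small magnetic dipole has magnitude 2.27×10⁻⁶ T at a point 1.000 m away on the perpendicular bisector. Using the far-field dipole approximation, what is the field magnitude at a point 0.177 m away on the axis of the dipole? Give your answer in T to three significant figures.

Dipole fields scale as 1/r³ in the far field.
The axial field is twice the equatorial field at the same r, so the geometry factor is 2/1.
B₂ = B₁ · (2/1) · (r₁/r₂)³ = 2.27×10⁻⁶ · 2 · (1.000/0.177)³.
(r₁/r₂)³ = (5.65)³ = 180.3.
B₂ ≈ 8.187×10⁻⁴ T.

B ≈ 8.19×10⁻⁴ T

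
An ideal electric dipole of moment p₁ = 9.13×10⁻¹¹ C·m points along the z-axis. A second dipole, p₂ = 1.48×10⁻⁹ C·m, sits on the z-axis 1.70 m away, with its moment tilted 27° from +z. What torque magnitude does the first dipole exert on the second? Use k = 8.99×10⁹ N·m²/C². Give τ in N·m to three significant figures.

The second dipole sits on the axis of the first, so the field there is axial: E₁ = 2kp₁/r³ along +z.
E₁ = 2(8.99×10⁹)(9.13×10⁻¹¹)/(1.70)³ = 0.3341 N/C.
Torque on the second dipole: τ = p₂ E₁ sinθ.
τ = (1.48×10⁻⁹)(0.3341)·sin27° = 2.245×10⁻¹⁰ N·m.

τ ≈ 2.25×10⁻¹⁰ N·m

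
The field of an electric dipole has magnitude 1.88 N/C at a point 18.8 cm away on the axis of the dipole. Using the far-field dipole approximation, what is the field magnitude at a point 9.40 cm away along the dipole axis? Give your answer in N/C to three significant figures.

E ≈ 15.0 N/C

Dipole fields scale as 1/r³ in the far field; the geometry is the same at both points.
E₂ = E₁ · (r₁/r₂)³ = 1.88 · (18.8/9.40)³.
(r₁/r₂)³ = (2)³ = 8.
E₂ ≈ 15.04 N/C.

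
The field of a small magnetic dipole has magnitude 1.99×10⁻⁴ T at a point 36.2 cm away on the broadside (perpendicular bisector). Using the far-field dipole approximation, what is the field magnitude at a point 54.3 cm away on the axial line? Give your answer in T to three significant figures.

Dipole fields scale as 1/r³ in the far field.
The axial field is twice the equatorial field at the same r, so the geometry factor is 2/1.
B₂ = B₁ · (2/1) · (r₁/r₂)³ = 1.99×10⁻⁴ · 2 · (36.2/54.3)³.
(r₁/r₂)³ = (0.6667)³ = 0.2963.
B₂ ≈ 1.179×10⁻⁴ T.

B ≈ 1.18×10⁻⁴ T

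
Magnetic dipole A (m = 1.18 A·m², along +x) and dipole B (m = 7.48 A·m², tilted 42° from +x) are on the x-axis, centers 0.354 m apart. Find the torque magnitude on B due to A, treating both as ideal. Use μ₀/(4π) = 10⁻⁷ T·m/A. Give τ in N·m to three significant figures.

τ ≈ 2.66×10⁻⁵ N·m

Dipole B is on the axis of dipole A, so B₁ there is axial: B₁ = (μ₀/4π)·2m₁/r³ along +x.
B₁ = 2(10⁻⁷)(1.18)/(0.354)³ = 5.320×10⁻⁶ T.
τ = m₂ B₁ sinθ.
τ = (7.48)(5.320×10⁻⁶)·sin42° = 2.663×10⁻⁵ N·m.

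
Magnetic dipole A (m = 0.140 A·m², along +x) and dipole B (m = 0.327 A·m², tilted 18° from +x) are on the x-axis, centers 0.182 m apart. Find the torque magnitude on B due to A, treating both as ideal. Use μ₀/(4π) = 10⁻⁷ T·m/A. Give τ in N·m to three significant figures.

τ ≈ 4.69×10⁻⁷ N·m

Dipole B is on the axis of dipole A, so B₁ there is axial: B₁ = (μ₀/4π)·2m₁/r³ along +x.
B₁ = 2(10⁻⁷)(0.140)/(0.182)³ = 4.645×10⁻⁶ T.
τ = m₂ B₁ sinθ.
τ = (0.327)(4.645×10⁻⁶)·sin18° = 4.693×10⁻⁷ N·m.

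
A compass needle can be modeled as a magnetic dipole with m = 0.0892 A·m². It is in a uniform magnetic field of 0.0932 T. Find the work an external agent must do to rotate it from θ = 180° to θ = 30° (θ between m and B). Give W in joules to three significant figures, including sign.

W_ext = ΔU = −mB cosθ₂ + mB cosθ₁ = mB(cosθ₁ − cosθ₂).
W = (0.0892)(0.0932)·(cos180° − cos30°) = (0.008313)·(-1.8660) = -0.01551 J.

W ≈ -0.0155 J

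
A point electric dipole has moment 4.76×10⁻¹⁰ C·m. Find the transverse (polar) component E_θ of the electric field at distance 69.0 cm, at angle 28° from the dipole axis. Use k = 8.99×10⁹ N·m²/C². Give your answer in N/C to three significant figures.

E_θ ≈ 6.12 N/C

For a dipole, E_θ = (kp sinθ)/r³.
kp/r³ = (8.99×10⁹)(4.76×10⁻¹⁰)/(0.690)³ = 13.03 N/C.
E_θ = 13.03·sin28° = 6.115 N/C.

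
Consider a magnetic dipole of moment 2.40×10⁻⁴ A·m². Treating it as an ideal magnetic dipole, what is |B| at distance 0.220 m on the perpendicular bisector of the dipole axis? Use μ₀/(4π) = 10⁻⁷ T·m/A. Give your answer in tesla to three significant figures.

In the equatorial plane B = (μ₀/4π)·m/r³ (half the axial value).
B = (10⁻⁷)·(2.40×10⁻⁴) / (0.220)³ = 2.254×10⁻⁹ T.

B ≈ 2.25×10⁻⁹ T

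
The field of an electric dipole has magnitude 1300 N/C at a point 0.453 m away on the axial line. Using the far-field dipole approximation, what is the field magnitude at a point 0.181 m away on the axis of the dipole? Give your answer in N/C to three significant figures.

E ≈ 2.04×10⁴ N/C

Dipole fields scale as 1/r³ in the far field; the geometry is the same at both points.
E₂ = E₁ · (r₁/r₂)³ = 1300 · (0.453/0.181)³.
(r₁/r₂)³ = (2.503)³ = 15.68.
E₂ ≈ 2.038×10⁴ N/C.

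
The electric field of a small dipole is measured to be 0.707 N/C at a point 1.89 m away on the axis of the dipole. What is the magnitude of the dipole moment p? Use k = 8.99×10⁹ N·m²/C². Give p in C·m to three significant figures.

p ≈ 2.65×10⁻¹⁰ C·m

On axis E = 2kp/r³, so p = Er³/(2k).
p = (0.707)·(1.89)³ / (2·8.99×10⁹) = 2.655×10⁻¹⁰ C·m.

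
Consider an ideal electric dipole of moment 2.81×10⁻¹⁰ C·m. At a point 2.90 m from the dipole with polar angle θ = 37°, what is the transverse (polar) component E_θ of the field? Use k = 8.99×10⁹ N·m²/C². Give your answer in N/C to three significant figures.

For a dipole, E_θ = (kp sinθ)/r³.
kp/r³ = (8.99×10⁹)(2.81×10⁻¹⁰)/(2.90)³ = 0.1036 N/C.
E_θ = 0.1036·sin37° = 0.06234 N/C.

E_θ ≈ 0.0623 N/C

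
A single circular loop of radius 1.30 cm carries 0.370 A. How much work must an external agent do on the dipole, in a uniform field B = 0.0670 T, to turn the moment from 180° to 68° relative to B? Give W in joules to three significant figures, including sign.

W ≈ -1.81×10⁻⁵ J

Magnetic moment m = IA = Iπa² = (0.370)·π·(0.0130)² = 1.964×10⁻⁴ A·m².
W_ext = ΔU = −mB cosθ₂ + mB cosθ₁ = mB(cosθ₁ − cosθ₂).
W = (1.964×10⁻⁴)(0.0670)·(cos180° − cos68°) = (1.316×10⁻⁵)·(-1.3746) = -1.809×10⁻⁵ J.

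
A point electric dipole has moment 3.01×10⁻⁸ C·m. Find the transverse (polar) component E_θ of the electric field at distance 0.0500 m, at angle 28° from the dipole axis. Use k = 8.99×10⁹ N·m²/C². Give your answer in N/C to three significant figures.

For a dipole, E_θ = (kp sinθ)/r³.
kp/r³ = (8.99×10⁹)(3.01×10⁻⁸)/(0.0500)³ = 2.165×10⁶ N/C.
E_θ = 2.165×10⁶·sin28° = 1.016×10⁶ N/C.

E_θ ≈ 1.02×10⁶ N/C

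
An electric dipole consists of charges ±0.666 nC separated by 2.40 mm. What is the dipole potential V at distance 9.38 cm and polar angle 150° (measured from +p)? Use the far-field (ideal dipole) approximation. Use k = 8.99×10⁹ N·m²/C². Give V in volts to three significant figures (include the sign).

V ≈ -1.41 V

Dipole moment p = qd = (6.66×10⁻¹⁰ C)(0.00240 m) = 1.598×10⁻¹² C·m.
The dipole potential is V = kp cosθ / r².
V = (8.99×10⁹)(1.598×10⁻¹²)·cos150° / (0.0938)² = -1.414 V.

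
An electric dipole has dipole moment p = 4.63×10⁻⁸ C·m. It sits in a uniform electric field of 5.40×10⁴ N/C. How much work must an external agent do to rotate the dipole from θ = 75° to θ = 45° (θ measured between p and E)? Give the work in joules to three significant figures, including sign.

W_ext = ΔU = U(θ₂) − U(θ₁) = −pE cosθ₂ − (−pE cosθ₁) = pE(cosθ₁ − cosθ₂).
W = (4.63×10⁻⁸)(5.40×10⁴)·(cos75° − cos45°) = (0.002500)·(-0.4483) = -0.001121 J.

W ≈ -0.00112 J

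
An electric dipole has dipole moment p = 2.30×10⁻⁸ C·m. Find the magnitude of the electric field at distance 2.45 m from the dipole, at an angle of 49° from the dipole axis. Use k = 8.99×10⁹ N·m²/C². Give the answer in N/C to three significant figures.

E ≈ 21.3 N/C

At angle θ the dipole field magnitude is E = (kp/r³)·√(1 + 3cos²θ).
kp/r³ = (8.99×10⁹)(2.30×10⁻⁸) / (2.45)³ = 14.06 N/C.
√(1 + 3cos²49°) = √(1 + 3·0.4304) = √2.2912 ≈ 1.5137.
E ≈ 14.06 × 1.514 = 21.28 N/C.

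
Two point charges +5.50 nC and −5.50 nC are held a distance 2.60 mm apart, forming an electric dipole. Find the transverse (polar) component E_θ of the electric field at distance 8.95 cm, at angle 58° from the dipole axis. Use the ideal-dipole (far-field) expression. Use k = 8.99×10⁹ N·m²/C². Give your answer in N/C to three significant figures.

Dipole moment p = qd = (5.50×10⁻⁹ C)(0.00260 m) = 1.43×10⁻¹¹ C·m.
For a dipole, E_θ = (kp sinθ)/r³.
kp/r³ = (8.99×10⁹)(1.43×10⁻¹¹)/(0.0895)³ = 179.3 N/C.
E_θ = 179.3·sin58° = 152.1 N/C.

E_θ ≈ 152 N/C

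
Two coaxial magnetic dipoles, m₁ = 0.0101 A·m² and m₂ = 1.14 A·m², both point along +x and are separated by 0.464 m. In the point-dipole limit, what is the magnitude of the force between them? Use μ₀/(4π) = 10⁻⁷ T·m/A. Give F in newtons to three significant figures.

On-axis B of dipole 1: B = (μ₀/4π)·2m₁/r³. Force on dipole 2: F = m₂·dB/dr.
dB/dr = −(μ₀/4π)·6m₁/r⁴, so |F| = (μ₀/4π)·6m₁m₂/r⁴.
F = 6(10⁻⁷)(0.0101)(1.14)/(0.464)⁴ = 1.490×10⁻⁷ N.

F ≈ 1.49×10⁻⁷ N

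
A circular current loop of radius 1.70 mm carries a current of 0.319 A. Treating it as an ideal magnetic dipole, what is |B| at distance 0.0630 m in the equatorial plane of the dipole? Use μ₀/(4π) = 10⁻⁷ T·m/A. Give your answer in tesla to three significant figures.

Magnetic moment m = IA = Iπa² = (0.319)·π·(0.00170)² = 2.896×10⁻⁶ A·m².
In the equatorial plane B = (μ₀/4π)·m/r³ (half the axial value).
B = (10⁻⁷)·(2.896×10⁻⁶) / (0.0630)³ = 1.158×10⁻⁹ T.

B ≈ 1.16×10⁻⁹ T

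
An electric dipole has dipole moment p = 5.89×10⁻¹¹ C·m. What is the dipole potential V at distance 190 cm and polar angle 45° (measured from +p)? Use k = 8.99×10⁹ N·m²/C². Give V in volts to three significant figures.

V ≈ 0.104 V

The dipole potential is V = kp cosθ / r².
V = (8.99×10⁹)(5.89×10⁻¹¹)·cos45° / (1.90)² = 0.1037 V.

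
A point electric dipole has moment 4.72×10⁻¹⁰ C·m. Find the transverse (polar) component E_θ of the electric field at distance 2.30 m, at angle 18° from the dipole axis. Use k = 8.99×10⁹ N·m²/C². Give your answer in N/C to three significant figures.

E_θ ≈ 0.108 N/C

For a dipole, E_θ = (kp sinθ)/r³.
kp/r³ = (8.99×10⁹)(4.72×10⁻¹⁰)/(2.30)³ = 0.3488 N/C.
E_θ = 0.3488·sin18° = 0.1078 N/C.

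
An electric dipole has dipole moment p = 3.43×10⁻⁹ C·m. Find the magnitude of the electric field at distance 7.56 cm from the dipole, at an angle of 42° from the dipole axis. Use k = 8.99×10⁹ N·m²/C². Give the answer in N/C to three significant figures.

E ≈ 1.16×10⁵ N/C

At angle θ the dipole field magnitude is E = (kp/r³)·√(1 + 3cos²θ).
kp/r³ = (8.99×10⁹)(3.43×10⁻⁹) / (0.0756)³ = 7.137×10⁴ N/C.
√(1 + 3cos²42°) = √(1 + 3·0.5523) = √2.6568 ≈ 1.6300.
E ≈ 7.137×10⁴ × 1.630 = 1.163×10⁵ N/C.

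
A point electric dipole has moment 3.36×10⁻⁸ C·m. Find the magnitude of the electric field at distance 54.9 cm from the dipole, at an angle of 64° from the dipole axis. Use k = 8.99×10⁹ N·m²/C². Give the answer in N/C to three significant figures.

E ≈ 2290 N/C

At angle θ the dipole field magnitude is E = (kp/r³)·√(1 + 3cos²θ).
kp/r³ = (8.99×10⁹)(3.36×10⁻⁸) / (0.549)³ = 1826 N/C.
√(1 + 3cos²64°) = √(1 + 3·0.1922) = √1.5765 ≈ 1.2556.
E ≈ 1826 × 1.256 = 2292 N/C.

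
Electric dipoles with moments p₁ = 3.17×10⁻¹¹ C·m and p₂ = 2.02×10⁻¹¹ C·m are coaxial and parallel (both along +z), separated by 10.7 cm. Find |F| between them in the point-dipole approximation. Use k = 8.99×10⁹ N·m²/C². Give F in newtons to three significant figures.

F ≈ 2.64×10⁻⁷ N

On-axis field of dipole 1 at distance r: E = 2kp₁/r³. Force on dipole 2 is F = p₂·dE/dr (gradient along axis).
dE/dr = −6kp₁/r⁴, so |F| = 6kp₁p₂/r⁴ (attractive for aligned moments).
F = 6(8.99×10⁹)(3.17×10⁻¹¹)(2.02×10⁻¹¹)/(0.107)⁴ = 2.635×10⁻⁷ N.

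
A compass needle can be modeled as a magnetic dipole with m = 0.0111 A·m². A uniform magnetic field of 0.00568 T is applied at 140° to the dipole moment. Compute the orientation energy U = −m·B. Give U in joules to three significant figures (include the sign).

U = −m·B = −mB cosθ.
U = −(0.0111)(0.00568)·cos140° = 4.830×10⁻⁵ J.

U ≈ 4.83×10⁻⁵ J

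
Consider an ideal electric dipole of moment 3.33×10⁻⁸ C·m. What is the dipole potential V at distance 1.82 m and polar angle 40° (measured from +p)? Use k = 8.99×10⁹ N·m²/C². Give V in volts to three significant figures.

V ≈ 69.2 V

The dipole potential is V = kp cosθ / r².
V = (8.99×10⁹)(3.33×10⁻⁸)·cos40° / (1.82)² = 69.23 V.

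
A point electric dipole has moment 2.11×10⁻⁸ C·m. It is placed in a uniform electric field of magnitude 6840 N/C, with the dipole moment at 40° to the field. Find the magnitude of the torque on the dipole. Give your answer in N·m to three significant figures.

Torque on an electric dipole: τ = pE sinθ.
τ = (2.11×10⁻⁸)(6840)·sin40° = 9.277×10⁻⁵ N·m.

τ ≈ 9.28×10⁻⁵ N·m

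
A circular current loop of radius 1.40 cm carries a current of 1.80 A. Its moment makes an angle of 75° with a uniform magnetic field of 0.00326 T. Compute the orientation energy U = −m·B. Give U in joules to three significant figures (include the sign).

Magnetic moment m = IA = Iπa² = (1.80)·π·(0.0140)² = 0.001108 A·m².
U = −m·B = −mB cosθ.
U = −(0.001108)(0.00326)·cos75° = -9.349×10⁻⁷ J.

U ≈ -9.35×10⁻⁷ J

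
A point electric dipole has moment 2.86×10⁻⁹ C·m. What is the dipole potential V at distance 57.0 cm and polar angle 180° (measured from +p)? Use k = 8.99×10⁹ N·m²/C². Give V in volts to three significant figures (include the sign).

The dipole potential is V = kp cosθ / r².
V = (8.99×10⁹)(2.86×10⁻⁹)·cos180° / (0.570)² = -79.14 V.

V ≈ -79.1 V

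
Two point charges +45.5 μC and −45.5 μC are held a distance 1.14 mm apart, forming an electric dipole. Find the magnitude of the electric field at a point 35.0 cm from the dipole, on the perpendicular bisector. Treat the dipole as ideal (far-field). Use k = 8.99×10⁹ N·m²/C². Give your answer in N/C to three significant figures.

Dipole moment p = qd = (4.55×10⁻⁵ C)(0.00114 m) = 5.187×10⁻⁸ C·m.
In the equatorial plane E = kp/r³.
E = (8.99×10⁹)(5.187×10⁻⁸) / (0.350)³ = 1.088×10⁴ N/C.

E ≈ 1.09×10⁴ N/C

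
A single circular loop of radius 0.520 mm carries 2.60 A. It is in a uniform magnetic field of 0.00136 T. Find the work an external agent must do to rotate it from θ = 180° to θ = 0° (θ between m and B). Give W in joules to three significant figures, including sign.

W ≈ -6.01×10⁻⁹ J

Magnetic moment m = IA = Iπa² = (2.60)·π·(5.20×10⁻⁴)² = 2.209×10⁻⁶ A·m².
W_ext = ΔU = −mB cosθ₂ + mB cosθ₁ = mB(cosθ₁ − cosθ₂).
W = (2.209×10⁻⁶)(0.00136)·(cos180° − cos0°) = (3.004×10⁻⁹)·(-2.0000) = -6.008×10⁻⁹ J.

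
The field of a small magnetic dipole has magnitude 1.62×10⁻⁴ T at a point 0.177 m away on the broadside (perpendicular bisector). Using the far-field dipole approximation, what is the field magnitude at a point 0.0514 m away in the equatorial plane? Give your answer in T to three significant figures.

Dipole fields scale as 1/r³ in the far field; the geometry is the same at both points.
B₂ = B₁ · (r₁/r₂)³ = 1.62×10⁻⁴ · (0.177/0.0514)³.
(r₁/r₂)³ = (3.444)³ = 40.83.
B₂ ≈ 0.006615 T.

B ≈ 0.00662 T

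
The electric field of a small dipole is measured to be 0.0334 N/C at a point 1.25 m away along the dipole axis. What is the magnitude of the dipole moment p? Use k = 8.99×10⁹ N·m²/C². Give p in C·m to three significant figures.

On axis E = 2kp/r³, so p = Er³/(2k).
p = (0.0334)·(1.25)³ / (2·8.99×10⁹) = 3.628×10⁻¹² C·m.

p ≈ 3.63×10⁻¹² C·m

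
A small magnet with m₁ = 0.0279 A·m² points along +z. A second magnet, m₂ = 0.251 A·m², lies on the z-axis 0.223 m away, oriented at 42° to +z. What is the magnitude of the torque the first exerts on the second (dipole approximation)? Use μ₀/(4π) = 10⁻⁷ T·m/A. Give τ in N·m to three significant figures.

τ ≈ 8.45×10⁻⁸ N·m

Dipole B is on the axis of dipole A, so B₁ there is axial: B₁ = (μ₀/4π)·2m₁/r³ along +z.
B₁ = 2(10⁻⁷)(0.0279)/(0.223)³ = 5.032×10⁻⁷ T.
τ = m₂ B₁ sinθ.
τ = (0.251)(5.032×10⁻⁷)·sin42° = 8.451×10⁻⁸ N·m.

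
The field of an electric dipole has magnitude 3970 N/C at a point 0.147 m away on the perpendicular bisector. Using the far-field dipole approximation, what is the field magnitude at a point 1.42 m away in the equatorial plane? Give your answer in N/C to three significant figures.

E ≈ 4.40 N/C

Dipole fields scale as 1/r³ in the far field; the geometry is the same at both points.
E₂ = E₁ · (r₁/r₂)³ = 3970 · (0.147/1.42)³.
(r₁/r₂)³ = (0.1035)³ = 0.001109.
E₂ ≈ 4.404 N/C.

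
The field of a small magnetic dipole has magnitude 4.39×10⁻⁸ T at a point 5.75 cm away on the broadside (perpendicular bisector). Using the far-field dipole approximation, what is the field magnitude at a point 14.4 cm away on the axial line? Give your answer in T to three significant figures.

Dipole fields scale as 1/r³ in the far field.
The axial field is twice the equatorial field at the same r, so the geometry factor is 2/1.
B₂ = B₁ · (2/1) · (r₁/r₂)³ = 4.39×10⁻⁸ · 2 · (5.75/14.4)³.
(r₁/r₂)³ = (0.3993)³ = 0.06367.
B₂ ≈ 5.590×10⁻⁹ T.

B ≈ 5.59×10⁻⁹ T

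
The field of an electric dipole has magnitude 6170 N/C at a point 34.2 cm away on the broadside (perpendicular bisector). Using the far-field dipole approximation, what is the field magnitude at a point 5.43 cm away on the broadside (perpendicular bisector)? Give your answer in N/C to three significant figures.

E ≈ 1.54×10⁶ N/C

Dipole fields scale as 1/r³ in the far field; the geometry is the same at both points.
E₂ = E₁ · (r₁/r₂)³ = 6170 · (34.2/5.43)³.
(r₁/r₂)³ = (6.298)³ = 249.8.
E₂ ≈ 1.542×10⁶ N/C.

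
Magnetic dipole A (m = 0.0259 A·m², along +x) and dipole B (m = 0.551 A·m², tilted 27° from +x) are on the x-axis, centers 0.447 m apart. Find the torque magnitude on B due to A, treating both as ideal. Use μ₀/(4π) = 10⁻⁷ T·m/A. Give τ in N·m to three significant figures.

τ ≈ 1.45×10⁻⁸ N·m

Dipole B is on the axis of dipole A, so B₁ there is axial: B₁ = (μ₀/4π)·2m₁/r³ along +x.
B₁ = 2(10⁻⁷)(0.0259)/(0.447)³ = 5.800×10⁻⁸ T.
τ = m₂ B₁ sinθ.
τ = (0.551)(5.800×10⁻⁸)·sin27° = 1.451×10⁻⁸ N·m.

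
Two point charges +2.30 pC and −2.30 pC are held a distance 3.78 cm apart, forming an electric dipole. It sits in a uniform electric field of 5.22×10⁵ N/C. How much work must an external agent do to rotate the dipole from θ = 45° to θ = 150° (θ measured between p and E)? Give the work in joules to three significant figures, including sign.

W ≈ 7.14×10⁻⁸ J

Dipole moment p = qd = (2.30×10⁻¹² C)(0.0378 m) = 8.694×10⁻¹⁴ C·m.
W_ext = ΔU = U(θ₂) − U(θ₁) = −pE cosθ₂ − (−pE cosθ₁) = pE(cosθ₁ − cosθ₂).
W = (8.694×10⁻¹⁴)(5.22×10⁵)·(cos45° − cos150°) = (4.538×10⁻⁸)·(+1.5731) = 7.139×10⁻⁸ J.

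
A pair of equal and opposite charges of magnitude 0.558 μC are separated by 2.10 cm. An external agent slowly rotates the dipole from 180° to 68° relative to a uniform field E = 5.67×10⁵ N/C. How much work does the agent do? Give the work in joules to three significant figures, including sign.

W ≈ -0.00913 J

Dipole moment p = qd = (5.58×10⁻⁷ C)(0.0210 m) = 1.172×10⁻⁸ C·m.
W_ext = ΔU = U(θ₂) − U(θ₁) = −pE cosθ₂ − (−pE cosθ₁) = pE(cosθ₁ − cosθ₂).
W = (1.172×10⁻⁸)(5.67×10⁵)·(cos180° − cos68°) = (0.006645)·(-1.3746) = -0.009135 J.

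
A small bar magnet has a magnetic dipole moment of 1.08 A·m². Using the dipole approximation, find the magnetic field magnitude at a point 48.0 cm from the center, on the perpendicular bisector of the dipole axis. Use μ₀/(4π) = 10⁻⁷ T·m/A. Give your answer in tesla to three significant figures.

In the equatorial plane B = (μ₀/4π)·m/r³ (half the axial value).
B = (10⁻⁷)·(1.08) / (0.480)³ = 9.766×10⁻⁷ T.

B ≈ 9.77×10⁻⁷ T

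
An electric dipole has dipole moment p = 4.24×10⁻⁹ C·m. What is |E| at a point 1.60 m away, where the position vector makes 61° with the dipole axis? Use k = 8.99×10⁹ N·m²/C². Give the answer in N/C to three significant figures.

E ≈ 12.2 N/C

At angle θ the dipole field magnitude is E = (kp/r³)·√(1 + 3cos²θ).
kp/r³ = (8.99×10⁹)(4.24×10⁻⁹) / (1.60)³ = 9.306 N/C.
√(1 + 3cos²61°) = √(1 + 3·0.2350) = √1.7051 ≈ 1.3058.
E ≈ 9.306 × 1.306 = 12.15 N/C.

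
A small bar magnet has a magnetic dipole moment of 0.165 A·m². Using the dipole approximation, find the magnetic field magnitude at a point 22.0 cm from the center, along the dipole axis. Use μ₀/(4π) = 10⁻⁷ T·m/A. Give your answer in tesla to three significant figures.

On axis B = (μ₀/4π)·2m/r³.
B = 2·(10⁻⁷)·(0.165) / (0.220)³ = 3.099×10⁻⁶ T.

B ≈ 3.10×10⁻⁶ T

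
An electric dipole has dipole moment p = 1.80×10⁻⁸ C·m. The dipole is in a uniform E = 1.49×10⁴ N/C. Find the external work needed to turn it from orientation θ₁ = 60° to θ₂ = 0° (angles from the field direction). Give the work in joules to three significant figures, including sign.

W ≈ -1.34×10⁻⁴ J

W_ext = ΔU = U(θ₂) − U(θ₁) = −pE cosθ₂ − (−pE cosθ₁) = pE(cosθ₁ − cosθ₂).
W = (1.80×10⁻⁸)(1.49×10⁴)·(cos60° − cos0°) = (2.682×10⁻⁴)·(-0.5000) = -1.341×10⁻⁴ J.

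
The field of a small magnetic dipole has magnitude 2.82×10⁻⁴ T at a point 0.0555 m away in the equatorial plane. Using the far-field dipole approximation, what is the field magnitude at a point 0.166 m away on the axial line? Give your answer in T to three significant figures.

Dipole fields scale as 1/r³ in the far field.
The axial field is twice the equatorial field at the same r, so the geometry factor is 2/1.
B₂ = B₁ · (2/1) · (r₁/r₂)³ = 2.82×10⁻⁴ · 2 · (0.0555/0.166)³.
(r₁/r₂)³ = (0.3343)³ = 0.03737.
B₂ ≈ 2.108×10⁻⁵ T.

B ≈ 2.11×10⁻⁵ T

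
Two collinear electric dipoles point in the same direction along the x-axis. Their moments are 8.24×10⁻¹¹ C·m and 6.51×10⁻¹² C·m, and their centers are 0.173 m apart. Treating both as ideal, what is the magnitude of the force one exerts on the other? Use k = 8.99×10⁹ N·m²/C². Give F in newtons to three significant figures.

F ≈ 3.23×10⁻⁸ N

On-axis field of dipole 1 at distance r: E = 2kp₁/r³. Force on dipole 2 is F = p₂·dE/dr (gradient along axis).
dE/dr = −6kp₁/r⁴, so |F| = 6kp₁p₂/r⁴ (attractive for aligned moments).
F = 6(8.99×10⁹)(8.24×10⁻¹¹)(6.51×10⁻¹²)/(0.173)⁴ = 3.230×10⁻⁸ N.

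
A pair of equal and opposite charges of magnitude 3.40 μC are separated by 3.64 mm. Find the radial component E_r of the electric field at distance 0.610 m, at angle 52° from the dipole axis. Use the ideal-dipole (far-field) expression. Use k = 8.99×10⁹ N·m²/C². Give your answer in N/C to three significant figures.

E_r ≈ 604 N/C

Dipole moment p = qd = (3.40×10⁻⁶ C)(0.00364 m) = 1.238×10⁻⁸ C·m.
For a dipole, E_r = (2kp cosθ)/r³.
kp/r³ = (8.99×10⁹)(1.238×10⁻⁸)/(0.610)³ = 490.3 N/C.
E_r = 2·490.3·cos52° = 603.8 N/C.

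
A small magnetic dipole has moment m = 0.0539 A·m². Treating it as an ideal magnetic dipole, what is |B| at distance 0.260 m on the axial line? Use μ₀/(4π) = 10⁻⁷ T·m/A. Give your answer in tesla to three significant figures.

B ≈ 6.13×10⁻⁷ T

On axis B = (μ₀/4π)·2m/r³.
B = 2·(10⁻⁷)·(0.0539) / (0.260)³ = 6.133×10⁻⁷ T.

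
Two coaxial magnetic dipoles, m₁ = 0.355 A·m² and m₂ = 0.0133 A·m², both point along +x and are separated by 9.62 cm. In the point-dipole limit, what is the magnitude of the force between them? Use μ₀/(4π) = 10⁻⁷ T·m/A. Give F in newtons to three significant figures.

On-axis B of dipole 1: B = (μ₀/4π)·2m₁/r³. Force on dipole 2: F = m₂·dB/dr.
dB/dr = −(μ₀/4π)·6m₁/r⁴, so |F| = (μ₀/4π)·6m₁m₂/r⁴.
F = 6(10⁻⁷)(0.355)(0.0133)/(0.0962)⁴ = 3.308×10⁻⁵ N.

F ≈ 3.31×10⁻⁵ N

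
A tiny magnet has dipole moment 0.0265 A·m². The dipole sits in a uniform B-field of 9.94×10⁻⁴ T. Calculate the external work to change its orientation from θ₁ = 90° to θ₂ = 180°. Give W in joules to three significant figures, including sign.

W_ext = ΔU = −mB cosθ₂ + mB cosθ₁ = mB(cosθ₁ − cosθ₂).
W = (0.0265)(9.94×10⁻⁴)·(cos90° − cos180°) = (2.634×10⁻⁵)·(+1.0000) = 2.634×10⁻⁵ J.

W ≈ 2.63×10⁻⁵ J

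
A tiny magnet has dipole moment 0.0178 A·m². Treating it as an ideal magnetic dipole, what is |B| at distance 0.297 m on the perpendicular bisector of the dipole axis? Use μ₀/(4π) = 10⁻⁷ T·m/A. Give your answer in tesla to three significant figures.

B ≈ 6.79×10⁻⁸ T

In the equatorial plane B = (μ₀/4π)·m/r³ (half the axial value).
B = (10⁻⁷)·(0.0178) / (0.297)³ = 6.794×10⁻⁸ T.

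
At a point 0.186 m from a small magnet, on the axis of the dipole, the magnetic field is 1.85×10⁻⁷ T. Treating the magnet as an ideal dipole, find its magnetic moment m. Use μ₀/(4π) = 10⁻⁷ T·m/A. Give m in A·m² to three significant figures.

m ≈ 0.00595 A·m²

On axis B = (μ₀/4π)·2m/r³, so m = Br³·4π/(μ₀·2).
m = (1.85×10⁻⁷)·(0.186)³ / (2·10⁻⁷) = 0.005952 A·m².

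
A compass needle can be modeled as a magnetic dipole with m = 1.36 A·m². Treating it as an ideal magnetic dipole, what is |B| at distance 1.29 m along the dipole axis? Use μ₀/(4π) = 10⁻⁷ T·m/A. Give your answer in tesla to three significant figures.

B ≈ 1.27×10⁻⁷ T

On axis B = (μ₀/4π)·2m/r³.
B = 2·(10⁻⁷)·(1.36) / (1.29)³ = 1.267×10⁻⁷ T.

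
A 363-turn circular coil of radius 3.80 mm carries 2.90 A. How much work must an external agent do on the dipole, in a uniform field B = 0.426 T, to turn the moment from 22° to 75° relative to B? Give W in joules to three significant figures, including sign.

m = NIA = NIπa² = 363·(2.90)·π·(0.00380)² = 0.04776 A·m².
W_ext = ΔU = −mB cosθ₂ + mB cosθ₁ = mB(cosθ₁ − cosθ₂).
W = (0.04776)(0.426)·(cos22° − cos75°) = (0.02035)·(+0.6684) = 0.01360 J.

W ≈ 0.0136 J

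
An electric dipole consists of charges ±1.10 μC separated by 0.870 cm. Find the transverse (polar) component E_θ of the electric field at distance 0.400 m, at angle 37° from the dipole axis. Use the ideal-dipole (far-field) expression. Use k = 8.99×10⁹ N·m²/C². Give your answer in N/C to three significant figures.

E_θ ≈ 809 N/C

Dipole moment p = qd = (1.10×10⁻⁶ C)(0.00870 m) = 9.57×10⁻⁹ C·m.
For a dipole, E_θ = (kp sinθ)/r³.
kp/r³ = (8.99×10⁹)(9.57×10⁻⁹)/(0.400)³ = 1344 N/C.
E_θ = 1344·sin37° = 809.0 N/C.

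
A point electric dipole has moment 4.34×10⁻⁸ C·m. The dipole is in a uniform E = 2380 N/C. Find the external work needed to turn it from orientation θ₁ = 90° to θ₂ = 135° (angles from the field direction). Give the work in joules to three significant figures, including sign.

W_ext = ΔU = U(θ₂) − U(θ₁) = −pE cosθ₂ − (−pE cosθ₁) = pE(cosθ₁ − cosθ₂).
W = (4.34×10⁻⁸)(2380)·(cos90° − cos135°) = (1.033×10⁻⁴)·(+0.7071) = 7.304×10⁻⁵ J.

W ≈ 7.30×10⁻⁵ J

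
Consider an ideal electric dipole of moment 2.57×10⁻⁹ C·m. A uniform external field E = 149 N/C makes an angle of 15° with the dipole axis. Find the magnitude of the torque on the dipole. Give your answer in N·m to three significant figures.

τ ≈ 9.91×10⁻⁸ N·m

Torque on an electric dipole: τ = pE sinθ.
τ = (2.57×10⁻⁹)(149)·sin15° = 9.911×10⁻⁸ N·m.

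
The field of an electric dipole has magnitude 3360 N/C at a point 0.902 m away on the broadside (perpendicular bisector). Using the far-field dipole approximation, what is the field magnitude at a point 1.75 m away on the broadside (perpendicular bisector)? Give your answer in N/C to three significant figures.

Dipole fields scale as 1/r³ in the far field; the geometry is the same at both points.
E₂ = E₁ · (r₁/r₂)³ = 3360 · (0.902/1.75)³.
(r₁/r₂)³ = (0.5154)³ = 0.1369.
E₂ ≈ 460.1 N/C.

E ≈ 460 N/C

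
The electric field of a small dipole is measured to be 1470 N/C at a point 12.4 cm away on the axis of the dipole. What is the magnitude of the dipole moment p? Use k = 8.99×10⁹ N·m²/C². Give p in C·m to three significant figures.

p ≈ 1.56×10⁻¹⁰ C·m

On axis E = 2kp/r³, so p = Er³/(2k).
p = (1470)·(0.124)³ / (2·8.99×10⁹) = 1.559×10⁻¹⁰ C·m.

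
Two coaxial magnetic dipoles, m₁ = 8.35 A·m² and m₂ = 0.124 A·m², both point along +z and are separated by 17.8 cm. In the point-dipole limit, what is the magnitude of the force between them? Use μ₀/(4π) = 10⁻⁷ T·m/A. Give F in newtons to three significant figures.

F ≈ 6.19×10⁻⁴ N

On-axis B of dipole 1: B = (μ₀/4π)·2m₁/r³. Force on dipole 2: F = m₂·dB/dr.
dB/dr = −(μ₀/4π)·6m₁/r⁴, so |F| = (μ₀/4π)·6m₁m₂/r⁴.
F = 6(10⁻⁷)(8.35)(0.124)/(0.178)⁴ = 6.188×10⁻⁴ N.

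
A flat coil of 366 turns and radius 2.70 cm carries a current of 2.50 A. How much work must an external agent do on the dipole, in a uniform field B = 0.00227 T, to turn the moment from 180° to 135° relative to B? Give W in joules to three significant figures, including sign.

m = NIA = NIπa² = 366·(2.50)·π·(0.0270)² = 2.096 A·m².
W_ext = ΔU = −mB cosθ₂ + mB cosθ₁ = mB(cosθ₁ − cosθ₂).
W = (2.096)(0.00227)·(cos180° − cos135°) = (0.004758)·(-0.2929) = -0.001394 J.

W ≈ -0.00139 J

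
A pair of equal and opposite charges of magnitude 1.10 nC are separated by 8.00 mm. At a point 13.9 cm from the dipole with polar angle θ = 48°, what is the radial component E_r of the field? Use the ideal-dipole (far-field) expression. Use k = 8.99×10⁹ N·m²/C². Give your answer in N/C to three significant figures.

E_r ≈ 39.4 N/C

Dipole moment p = qd = (1.10×10⁻⁹ C)(0.00800 m) = 8.80×10⁻¹² C·m.
For a dipole, E_r = (2kp cosθ)/r³.
kp/r³ = (8.99×10⁹)(8.80×10⁻¹²)/(0.139)³ = 29.46 N/C.
E_r = 2·29.46·cos48° = 39.42 N/C.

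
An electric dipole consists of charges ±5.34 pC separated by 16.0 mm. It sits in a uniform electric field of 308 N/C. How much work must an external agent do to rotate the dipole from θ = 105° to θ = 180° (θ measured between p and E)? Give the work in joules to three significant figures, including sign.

W ≈ 1.95×10⁻¹¹ J

Dipole moment p = qd = (5.34×10⁻¹² C)(0.0160 m) = 8.544×10⁻¹⁴ C·m.
W_ext = ΔU = U(θ₂) − U(θ₁) = −pE cosθ₂ − (−pE cosθ₁) = pE(cosθ₁ − cosθ₂).
W = (8.544×10⁻¹⁴)(308)·(cos105° − cos180°) = (2.632×10⁻¹¹)·(+0.7412) = 1.950×10⁻¹¹ J.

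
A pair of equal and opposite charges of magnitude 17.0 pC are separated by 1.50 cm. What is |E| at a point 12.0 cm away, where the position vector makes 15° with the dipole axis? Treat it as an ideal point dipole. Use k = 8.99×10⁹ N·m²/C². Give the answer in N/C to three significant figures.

E ≈ 2.59 N/C

Dipole moment p = qd = (1.70×10⁻¹¹ C)(0.0150 m) = 2.55×10⁻¹³ C·m.
At angle θ the dipole field magnitude is E = (kp/r³)·√(1 + 3cos²θ).
kp/r³ = (8.99×10⁹)(2.55×10⁻¹³) / (0.120)³ = 1.327 N/C.
√(1 + 3cos²15°) = √(1 + 3·0.9330) = √3.7990 ≈ 1.9491.
E ≈ 1.327 × 1.949 = 2.586 N/C.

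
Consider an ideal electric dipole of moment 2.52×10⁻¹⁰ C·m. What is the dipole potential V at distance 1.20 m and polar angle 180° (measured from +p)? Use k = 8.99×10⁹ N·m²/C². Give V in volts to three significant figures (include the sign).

The dipole potential is V = kp cosθ / r².
V = (8.99×10⁹)(2.52×10⁻¹⁰)·cos180° / (1.20)² = -1.573 V.

V ≈ -1.57 V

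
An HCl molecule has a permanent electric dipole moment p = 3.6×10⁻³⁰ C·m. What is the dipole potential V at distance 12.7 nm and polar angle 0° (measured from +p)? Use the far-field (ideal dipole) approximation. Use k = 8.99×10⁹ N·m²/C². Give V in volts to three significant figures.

The dipole potential is V = kp cosθ / r².
V = (8.99×10⁹)(3.60×10⁻³⁰)·cos0° / (1.27×10⁻⁸)² = 2.007×10⁻⁴ V.

V ≈ 2.01×10⁻⁴ V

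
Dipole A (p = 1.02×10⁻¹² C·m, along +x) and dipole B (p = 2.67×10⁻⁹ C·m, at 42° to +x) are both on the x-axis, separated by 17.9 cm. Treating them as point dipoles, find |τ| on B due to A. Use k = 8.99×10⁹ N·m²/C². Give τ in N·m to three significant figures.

The second dipole sits on the axis of the first, so the field there is axial: E₁ = 2kp₁/r³ along +x.
E₁ = 2(8.99×10⁹)(1.02×10⁻¹²)/(0.179)³ = 3.198 N/C.
Torque on the second dipole: τ = p₂ E₁ sinθ.
τ = (2.67×10⁻⁹)(3.198)·sin42° = 5.713×10⁻⁹ N·m.

τ ≈ 5.71×10⁻⁹ N·m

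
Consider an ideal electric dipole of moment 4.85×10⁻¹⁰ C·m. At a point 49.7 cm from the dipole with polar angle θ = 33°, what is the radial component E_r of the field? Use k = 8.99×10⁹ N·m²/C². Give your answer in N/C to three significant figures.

E_r ≈ 59.6 N/C

For a dipole, E_r = (2kp cosθ)/r³.
kp/r³ = (8.99×10⁹)(4.85×10⁻¹⁰)/(0.497)³ = 35.52 N/C.
E_r = 2·35.52·cos33° = 59.57 N/C.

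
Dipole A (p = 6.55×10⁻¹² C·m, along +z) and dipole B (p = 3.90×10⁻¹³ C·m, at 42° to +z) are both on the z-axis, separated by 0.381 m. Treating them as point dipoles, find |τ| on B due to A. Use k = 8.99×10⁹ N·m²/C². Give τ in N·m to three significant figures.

The second dipole sits on the axis of the first, so the field there is axial: E₁ = 2kp₁/r³ along +z.
E₁ = 2(8.99×10⁹)(6.55×10⁻¹²)/(0.381)³ = 2.129 N/C.
Torque on the second dipole: τ = p₂ E₁ sinθ.
τ = (3.90×10⁻¹³)(2.129)·sin42° = 5.557×10⁻¹³ N·m.

τ ≈ 5.56×10⁻¹³ N·m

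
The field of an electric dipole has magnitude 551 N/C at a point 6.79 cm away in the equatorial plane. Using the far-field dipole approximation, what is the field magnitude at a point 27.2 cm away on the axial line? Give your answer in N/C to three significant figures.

Dipole fields scale as 1/r³ in the far field.
The axial field is twice the equatorial field at the same r, so the geometry factor is 2/1.
E₂ = E₁ · (2/1) · (r₁/r₂)³ = 551 · 2 · (6.79/27.2)³.
(r₁/r₂)³ = (0.2496)³ = 0.01556.
E₂ ≈ 17.14 N/C.

E ≈ 17.1 N/C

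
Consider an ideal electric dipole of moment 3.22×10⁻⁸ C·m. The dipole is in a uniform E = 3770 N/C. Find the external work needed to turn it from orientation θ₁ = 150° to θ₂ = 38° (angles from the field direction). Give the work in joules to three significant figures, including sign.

W ≈ -2.01×10⁻⁴ J

W_ext = ΔU = U(θ₂) − U(θ₁) = −pE cosθ₂ − (−pE cosθ₁) = pE(cosθ₁ − cosθ₂).
W = (3.22×10⁻⁸)(3770)·(cos150° − cos38°) = (1.214×10⁻⁴)·(-1.6540) = -2.008×10⁻⁴ J.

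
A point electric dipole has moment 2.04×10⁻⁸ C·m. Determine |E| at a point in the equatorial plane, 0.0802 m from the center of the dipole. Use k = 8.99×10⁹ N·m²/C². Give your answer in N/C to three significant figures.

E ≈ 3.56×10⁵ N/C

In the equatorial plane E = kp/r³.
E = (8.99×10⁹)(2.04×10⁻⁸) / (0.0802)³ = 3.555×10⁵ N/C.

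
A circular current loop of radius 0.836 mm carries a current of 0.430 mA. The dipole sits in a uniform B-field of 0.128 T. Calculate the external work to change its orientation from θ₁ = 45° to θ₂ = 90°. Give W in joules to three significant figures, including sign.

W ≈ 8.55×10⁻¹¹ J

Magnetic moment m = IA = Iπa² = (4.30×10⁻⁴)·π·(8.36×10⁻⁴)² = 9.441×10⁻¹⁰ A·m².
W_ext = ΔU = −mB cosθ₂ + mB cosθ₁ = mB(cosθ₁ − cosθ₂).
W = (9.441×10⁻¹⁰)(0.128)·(cos45° − cos90°) = (1.208×10⁻¹⁰)·(+0.7071) = 8.545×10⁻¹¹ J.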